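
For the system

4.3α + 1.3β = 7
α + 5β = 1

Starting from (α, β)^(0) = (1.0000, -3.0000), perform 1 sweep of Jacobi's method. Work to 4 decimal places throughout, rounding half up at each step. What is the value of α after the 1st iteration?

Iteration 1:
  α = (7 - (1.3)·-3.0000) / (4.3) = 2.5349
  β = (1 - (1)·1.0000) / (5) = 0.0000

2.5349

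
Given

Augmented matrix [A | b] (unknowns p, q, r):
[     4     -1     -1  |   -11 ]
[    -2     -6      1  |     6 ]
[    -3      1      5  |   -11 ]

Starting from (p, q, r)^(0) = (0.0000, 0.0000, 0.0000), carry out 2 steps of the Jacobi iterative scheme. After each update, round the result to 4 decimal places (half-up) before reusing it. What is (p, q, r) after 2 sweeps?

Iteration 1:
  p = (-11 - (-1)·0.0000 - (-1)·0.0000) / (4) = -2.7500
  q = (6 - (-2)·0.0000 - (1)·0.0000) / (-6) = -1.0000
  r = (-11 - (-3)·0.0000 - (1)·0.0000) / (5) = -2.2000
Iteration 2:
  p = (-11 - (-1)·-1.0000 - (-1)·-2.2000) / (4) = -3.5500
  q = (6 - (-2)·-2.7500 - (1)·-2.2000) / (-6) = -0.4500
  r = (-11 - (-3)·-2.7500 - (1)·-1.0000) / (5) = -3.6500

(-3.5500, -0.4500, -3.6500)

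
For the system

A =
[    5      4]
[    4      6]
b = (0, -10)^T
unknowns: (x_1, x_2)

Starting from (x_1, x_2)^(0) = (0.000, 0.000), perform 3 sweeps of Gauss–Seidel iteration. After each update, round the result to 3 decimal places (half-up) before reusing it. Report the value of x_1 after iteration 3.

2.045

Iteration 1:
  x_1 = (0 - (4)·0.000) / (5) = 0.000
  x_2 = (-10 - (4)·0.000) / (6) = -1.667
Iteration 2:
  x_1 = (0 - (4)·-1.667) / (5) = 1.334
  x_2 = (-10 - (4)·1.334) / (6) = -2.556
Iteration 3:
  x_1 = (0 - (4)·-2.556) / (5) = 2.045
  x_2 = (-10 - (4)·2.045) / (6) = -3.030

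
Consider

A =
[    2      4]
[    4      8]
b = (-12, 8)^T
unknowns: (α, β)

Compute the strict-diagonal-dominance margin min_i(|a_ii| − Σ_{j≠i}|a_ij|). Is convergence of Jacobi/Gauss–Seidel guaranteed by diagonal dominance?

-2

row 1: |2| − (4) = -2
row 2: |8| − (4) = 4
minimum over rows = -2 → not strictly diagonally dominant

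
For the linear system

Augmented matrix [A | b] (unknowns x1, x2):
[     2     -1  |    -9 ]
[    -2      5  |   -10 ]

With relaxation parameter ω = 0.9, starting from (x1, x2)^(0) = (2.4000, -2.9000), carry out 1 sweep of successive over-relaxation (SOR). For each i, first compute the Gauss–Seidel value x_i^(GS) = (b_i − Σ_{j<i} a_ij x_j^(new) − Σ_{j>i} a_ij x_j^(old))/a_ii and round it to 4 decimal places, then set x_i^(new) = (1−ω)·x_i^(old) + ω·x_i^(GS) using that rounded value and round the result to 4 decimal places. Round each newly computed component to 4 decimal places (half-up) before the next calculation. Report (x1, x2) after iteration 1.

(-5.1150, -3.9314)

Iteration 1:
  x1: GS value = (-9 - (-1)·-2.9000) / (2) = -5.9500;  x1 ← (1−ω)·2.4000 + ω·-5.9500 = -5.1150
  x2: GS value = (-10 - (-2)·-5.1150) / (5) = -4.0460;  x2 ← (1−ω)·-2.9000 + ω·-4.0460 = -3.9314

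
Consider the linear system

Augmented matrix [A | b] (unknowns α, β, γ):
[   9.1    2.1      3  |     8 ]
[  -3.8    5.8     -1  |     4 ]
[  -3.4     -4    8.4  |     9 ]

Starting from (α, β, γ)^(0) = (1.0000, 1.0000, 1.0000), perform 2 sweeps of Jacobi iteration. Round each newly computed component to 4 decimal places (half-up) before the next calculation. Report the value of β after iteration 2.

1.2351

Iteration 1:
  α = (8 - (2.1)·1.0000 - (3)·1.0000) / (9.1) = 0.3187
  β = (4 - (-3.8)·1.0000 - (-1)·1.0000) / (5.8) = 1.5172
  γ = (9 - (-3.4)·1.0000 - (-4)·1.0000) / (8.4) = 1.9524
Iteration 2:
  α = (8 - (2.1)·1.5172 - (3)·1.9524) / (9.1) = -0.1147
  β = (4 - (-3.8)·0.3187 - (-1)·1.9524) / (5.8) = 1.2351
  γ = (9 - (-3.4)·0.3187 - (-4)·1.5172) / (8.4) = 1.9229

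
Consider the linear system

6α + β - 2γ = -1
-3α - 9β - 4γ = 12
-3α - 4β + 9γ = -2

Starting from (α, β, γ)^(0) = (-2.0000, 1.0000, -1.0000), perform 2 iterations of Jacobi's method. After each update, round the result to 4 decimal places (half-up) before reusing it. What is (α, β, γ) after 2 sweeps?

Iteration 1:
  α = (-1 - (1)·1.0000 - (-2)·-1.0000) / (6) = -0.6667
  β = (12 - (-3)·-2.0000 - (-4)·-1.0000) / (-9) = -0.2222
  γ = (-2 - (-3)·-2.0000 - (-4)·1.0000) / (9) = -0.4444
Iteration 2:
  α = (-1 - (1)·-0.2222 - (-2)·-0.4444) / (6) = -0.2778
  β = (12 - (-3)·-0.6667 - (-4)·-0.4444) / (-9) = -0.9136
  γ = (-2 - (-3)·-0.6667 - (-4)·-0.2222) / (9) = -0.5432

(-0.2778, -0.9136, -0.5432)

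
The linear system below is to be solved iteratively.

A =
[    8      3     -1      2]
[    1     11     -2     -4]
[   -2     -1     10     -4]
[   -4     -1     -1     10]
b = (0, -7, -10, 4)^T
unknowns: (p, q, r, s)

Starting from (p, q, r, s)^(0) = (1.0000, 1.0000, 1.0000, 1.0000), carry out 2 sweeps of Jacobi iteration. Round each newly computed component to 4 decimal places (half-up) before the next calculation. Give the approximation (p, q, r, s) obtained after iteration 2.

Iteration 1:
  p = (0 - (3)·1.0000 - (-1)·1.0000 - (2)·1.0000) / (8) = -0.5000
  q = (-7 - (1)·1.0000 - (-2)·1.0000 - (-4)·1.0000) / (11) = -0.1818
  r = (-10 - (-2)·1.0000 - (-1)·1.0000 - (-4)·1.0000) / (10) = -0.3000
  s = (4 - (-4)·1.0000 - (-1)·1.0000 - (-1)·1.0000) / (10) = 1.0000
Iteration 2:
  p = (0 - (3)·-0.1818 - (-1)·-0.3000 - (2)·1.0000) / (8) = -0.2193
  q = (-7 - (1)·-0.5000 - (-2)·-0.3000 - (-4)·1.0000) / (11) = -0.2818
  r = (-10 - (-2)·-0.5000 - (-1)·-0.1818 - (-4)·1.0000) / (10) = -0.7182
  s = (4 - (-4)·-0.5000 - (-1)·-0.1818 - (-1)·-0.3000) / (10) = 0.1518

(-0.2193, -0.2818, -0.7182, 0.1518)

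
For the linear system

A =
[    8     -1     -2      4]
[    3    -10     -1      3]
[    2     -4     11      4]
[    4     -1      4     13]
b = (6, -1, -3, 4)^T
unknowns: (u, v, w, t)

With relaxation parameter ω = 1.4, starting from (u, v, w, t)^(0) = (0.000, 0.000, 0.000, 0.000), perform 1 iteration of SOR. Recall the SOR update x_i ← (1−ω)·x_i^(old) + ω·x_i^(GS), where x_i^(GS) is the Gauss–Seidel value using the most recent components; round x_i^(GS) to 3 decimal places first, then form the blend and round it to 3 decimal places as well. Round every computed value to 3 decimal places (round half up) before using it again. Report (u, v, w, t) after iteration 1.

Iteration 1:
  u: GS value = (6 - (-1)·0.000 - (-2)·0.000 - (4)·0.000) / (8) = 0.750;  u ← (1−ω)·0.000 + ω·0.750 = 1.050
  v: GS value = (-1 - (3)·1.050 - (-1)·0.000 - (3)·0.000) / (-10) = 0.415;  v ← (1−ω)·0.000 + ω·0.415 = 0.581
  w: GS value = (-3 - (2)·1.050 - (-4)·0.581 - (4)·0.000) / (11) = -0.252;  w ← (1−ω)·0.000 + ω·-0.252 = -0.353
  t: GS value = (4 - (4)·1.050 - (-1)·0.581 - (4)·-0.353) / (13) = 0.138;  t ← (1−ω)·0.000 + ω·0.138 = 0.193

(1.050, 0.581, -0.353, 0.193)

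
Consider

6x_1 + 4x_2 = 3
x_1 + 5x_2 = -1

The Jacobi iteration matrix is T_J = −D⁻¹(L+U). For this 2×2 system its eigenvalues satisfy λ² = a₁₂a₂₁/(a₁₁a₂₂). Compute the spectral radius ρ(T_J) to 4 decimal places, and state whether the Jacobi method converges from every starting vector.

a₁₂a₂₁/(a₁₁a₂₂) = (4)·(1) / ((6)·(5)) = 0.133333
ρ = √|0.133333| = √0.133333 = 0.3651
ρ < 1, so Jacobi converges

0.3651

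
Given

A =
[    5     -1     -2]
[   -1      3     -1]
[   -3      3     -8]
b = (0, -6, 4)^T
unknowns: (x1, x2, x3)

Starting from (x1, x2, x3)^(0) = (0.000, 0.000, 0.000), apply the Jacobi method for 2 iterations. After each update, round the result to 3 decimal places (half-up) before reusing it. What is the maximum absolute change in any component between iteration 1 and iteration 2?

Iteration 1:
  x1 = (0 - (-1)·0.000 - (-2)·0.000) / (5) = 0.000
  x2 = (-6 - (-1)·0.000 - (-1)·0.000) / (3) = -2.000
  x3 = (4 - (-3)·0.000 - (3)·0.000) / (-8) = -0.500
Iteration 2:
  x1 = (0 - (-1)·-2.000 - (-2)·-0.500) / (5) = -0.600
  x2 = (-6 - (-1)·0.000 - (-1)·-0.500) / (3) = -2.167
  x3 = (4 - (-3)·0.000 - (3)·-2.000) / (-8) = -1.250
Change: (-0.600, -0.167, -0.750) → max |·| = 0.750

0.750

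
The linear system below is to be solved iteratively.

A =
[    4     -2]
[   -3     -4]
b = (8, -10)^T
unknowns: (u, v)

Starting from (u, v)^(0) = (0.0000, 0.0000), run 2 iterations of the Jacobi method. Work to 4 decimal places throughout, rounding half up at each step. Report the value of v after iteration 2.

1.0000

Iteration 1:
  u = (8 - (-2)·0.0000) / (4) = 2.0000
  v = (-10 - (-3)·0.0000) / (-4) = 2.5000
Iteration 2:
  u = (8 - (-2)·2.5000) / (4) = 3.2500
  v = (-10 - (-3)·2.0000) / (-4) = 1.0000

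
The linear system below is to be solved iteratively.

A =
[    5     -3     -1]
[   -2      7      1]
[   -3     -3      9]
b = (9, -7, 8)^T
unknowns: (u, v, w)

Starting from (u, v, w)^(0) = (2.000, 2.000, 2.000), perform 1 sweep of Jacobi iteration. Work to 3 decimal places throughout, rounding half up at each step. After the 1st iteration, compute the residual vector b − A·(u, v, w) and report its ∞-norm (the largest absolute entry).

Iteration 1:
  u = (9 - (-3)·2.000 - (-1)·2.000) / (5) = 3.400
  v = (-7 - (-2)·2.000 - (1)·2.000) / (7) = -0.714
  w = (8 - (-3)·2.000 - (-3)·2.000) / (9) = 2.222
Residual b − A·x = (-7.920, 2.576, -3.940); ∞-norm = 7.920

7.920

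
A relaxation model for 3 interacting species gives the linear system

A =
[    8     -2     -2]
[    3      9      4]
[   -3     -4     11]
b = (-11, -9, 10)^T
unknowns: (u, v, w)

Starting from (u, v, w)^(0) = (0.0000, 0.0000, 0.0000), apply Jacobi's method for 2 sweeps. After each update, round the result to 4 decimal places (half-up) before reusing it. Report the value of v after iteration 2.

-0.9457

Iteration 1:
  u = (-11 - (-2)·0.0000 - (-2)·0.0000) / (8) = -1.3750
  v = (-9 - (3)·0.0000 - (4)·0.0000) / (9) = -1.0000
  w = (10 - (-3)·0.0000 - (-4)·0.0000) / (11) = 0.9091
Iteration 2:
  u = (-11 - (-2)·-1.0000 - (-2)·0.9091) / (8) = -1.3977
  v = (-9 - (3)·-1.3750 - (4)·0.9091) / (9) = -0.9457
  w = (10 - (-3)·-1.3750 - (-4)·-1.0000) / (11) = 0.1705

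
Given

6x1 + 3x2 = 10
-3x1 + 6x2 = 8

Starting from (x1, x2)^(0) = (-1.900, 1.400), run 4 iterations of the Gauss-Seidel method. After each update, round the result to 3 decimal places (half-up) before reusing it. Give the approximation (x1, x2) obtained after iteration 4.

Iteration 1:
  x1 = (10 - (3)·1.400) / (6) = 0.967
  x2 = (8 - (-3)·0.967) / (6) = 1.817
Iteration 2:
  x1 = (10 - (3)·1.817) / (6) = 0.758
  x2 = (8 - (-3)·0.758) / (6) = 1.712
Iteration 3:
  x1 = (10 - (3)·1.712) / (6) = 0.811
  x2 = (8 - (-3)·0.811) / (6) = 1.739
Iteration 4:
  x1 = (10 - (3)·1.739) / (6) = 0.797
  x2 = (8 - (-3)·0.797) / (6) = 1.732

(0.797, 1.732)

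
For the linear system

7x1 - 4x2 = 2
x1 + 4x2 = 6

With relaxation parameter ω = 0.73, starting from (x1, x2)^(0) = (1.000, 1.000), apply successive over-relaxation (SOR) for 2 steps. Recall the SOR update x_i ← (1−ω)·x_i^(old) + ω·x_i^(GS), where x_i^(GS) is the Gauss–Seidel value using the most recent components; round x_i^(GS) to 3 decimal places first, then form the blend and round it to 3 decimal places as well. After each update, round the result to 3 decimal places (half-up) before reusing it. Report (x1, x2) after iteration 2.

(0.951, 1.246)

Iteration 1:
  x1: GS value = (2 - (-4)·1.000) / (7) = 0.857;  x1 ← (1−ω)·1.000 + ω·0.857 = 0.896
  x2: GS value = (6 - (1)·0.896) / (4) = 1.276;  x2 ← (1−ω)·1.000 + ω·1.276 = 1.201
Iteration 2:
  x1: GS value = (2 - (-4)·1.201) / (7) = 0.972;  x1 ← (1−ω)·0.896 + ω·0.972 = 0.951
  x2: GS value = (6 - (1)·0.951) / (4) = 1.262;  x2 ← (1−ω)·1.201 + ω·1.262 = 1.246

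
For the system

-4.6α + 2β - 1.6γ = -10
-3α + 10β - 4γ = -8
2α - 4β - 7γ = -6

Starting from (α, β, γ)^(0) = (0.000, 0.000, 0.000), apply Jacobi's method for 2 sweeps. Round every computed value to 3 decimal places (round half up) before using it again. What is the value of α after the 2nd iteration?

1.528

Iteration 1:
  α = (-10 - (2)·0.000 - (-1.6)·0.000) / (-4.6) = 2.174
  β = (-8 - (-3)·0.000 - (-4)·0.000) / (10) = -0.800
  γ = (-6 - (2)·0.000 - (-4)·0.000) / (-7) = 0.857
Iteration 2:
  α = (-10 - (2)·-0.800 - (-1.6)·0.857) / (-4.6) = 1.528
  β = (-8 - (-3)·2.174 - (-4)·0.857) / (10) = 0.195
  γ = (-6 - (2)·2.174 - (-4)·-0.800) / (-7) = 1.935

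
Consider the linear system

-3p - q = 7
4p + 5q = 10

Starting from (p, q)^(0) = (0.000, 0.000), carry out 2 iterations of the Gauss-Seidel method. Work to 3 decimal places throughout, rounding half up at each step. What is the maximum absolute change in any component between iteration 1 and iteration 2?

Iteration 1:
  p = (7 - (-1)·0.000) / (-3) = -2.333
  q = (10 - (4)·-2.333) / (5) = 3.866
Iteration 2:
  p = (7 - (-1)·3.866) / (-3) = -3.622
  q = (10 - (4)·-3.622) / (5) = 4.898
Change: (-1.289, 1.032) → max |·| = 1.289

1.289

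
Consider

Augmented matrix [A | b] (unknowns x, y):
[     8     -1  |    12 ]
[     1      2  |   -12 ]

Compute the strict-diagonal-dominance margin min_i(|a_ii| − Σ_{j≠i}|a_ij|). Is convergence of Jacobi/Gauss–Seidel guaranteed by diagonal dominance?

1

row 1: |8| − (1) = 7
row 2: |2| − (1) = 1
minimum over rows = 1 → strictly diagonally dominant (convergence guaranteed)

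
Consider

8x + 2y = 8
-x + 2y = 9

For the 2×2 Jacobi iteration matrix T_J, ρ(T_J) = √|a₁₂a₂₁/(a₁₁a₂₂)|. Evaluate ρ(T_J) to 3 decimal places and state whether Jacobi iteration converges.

0.354

a₁₂a₂₁/(a₁₁a₂₂) = (2)·(-1) / ((8)·(2)) = -0.125000
ρ = √|-0.125000| = √0.125000 = 0.354
ρ < 1, so Jacobi converges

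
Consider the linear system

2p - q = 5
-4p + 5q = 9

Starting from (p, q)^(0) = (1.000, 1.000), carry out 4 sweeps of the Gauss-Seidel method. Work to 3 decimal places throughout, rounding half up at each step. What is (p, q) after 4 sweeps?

(5.496, 6.197)

Iteration 1:
  p = (5 - (-1)·1.000) / (2) = 3.000
  q = (9 - (-4)·3.000) / (5) = 4.200
Iteration 2:
  p = (5 - (-1)·4.200) / (2) = 4.600
  q = (9 - (-4)·4.600) / (5) = 5.480
Iteration 3:
  p = (5 - (-1)·5.480) / (2) = 5.240
  q = (9 - (-4)·5.240) / (5) = 5.992
Iteration 4:
  p = (5 - (-1)·5.992) / (2) = 5.496
  q = (9 - (-4)·5.496) / (5) = 6.197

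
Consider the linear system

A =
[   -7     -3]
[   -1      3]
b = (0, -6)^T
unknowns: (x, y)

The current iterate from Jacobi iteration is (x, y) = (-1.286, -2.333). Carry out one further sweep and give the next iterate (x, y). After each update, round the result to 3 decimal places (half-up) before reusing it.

(1.000, -2.429)

One sweep:
  x = (0 - (-3)·-2.333) / (-7) = 1.000
  y = (-6 - (-1)·-1.286) / (3) = -2.429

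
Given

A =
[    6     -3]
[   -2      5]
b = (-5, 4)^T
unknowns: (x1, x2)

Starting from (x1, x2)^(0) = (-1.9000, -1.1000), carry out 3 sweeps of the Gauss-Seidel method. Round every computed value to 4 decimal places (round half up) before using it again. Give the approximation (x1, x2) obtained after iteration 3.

(-0.5753, 0.5699)

Iteration 1:
  x1 = (-5 - (-3)·-1.1000) / (6) = -1.3833
  x2 = (4 - (-2)·-1.3833) / (5) = 0.2467
Iteration 2:
  x1 = (-5 - (-3)·0.2467) / (6) = -0.7100
  x2 = (4 - (-2)·-0.7100) / (5) = 0.5160
Iteration 3:
  x1 = (-5 - (-3)·0.5160) / (6) = -0.5753
  x2 = (4 - (-2)·-0.5753) / (5) = 0.5699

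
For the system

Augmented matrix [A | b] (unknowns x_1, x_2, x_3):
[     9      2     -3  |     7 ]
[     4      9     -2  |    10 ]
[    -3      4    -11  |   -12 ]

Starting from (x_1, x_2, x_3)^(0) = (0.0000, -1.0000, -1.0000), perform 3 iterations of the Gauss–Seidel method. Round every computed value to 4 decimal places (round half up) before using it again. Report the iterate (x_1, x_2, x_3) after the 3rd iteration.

(0.9569, 0.9397, 1.1716)

Iteration 1:
  x_1 = (7 - (2)·-1.0000 - (-3)·-1.0000) / (9) = 0.6667
  x_2 = (10 - (4)·0.6667 - (-2)·-1.0000) / (9) = 0.5926
  x_3 = (-12 - (-3)·0.6667 - (4)·0.5926) / (-11) = 1.1246
Iteration 2:
  x_1 = (7 - (2)·0.5926 - (-3)·1.1246) / (9) = 1.0210
  x_2 = (10 - (4)·1.0210 - (-2)·1.1246) / (9) = 0.9072
  x_3 = (-12 - (-3)·1.0210 - (4)·0.9072) / (-11) = 1.1423
Iteration 3:
  x_1 = (7 - (2)·0.9072 - (-3)·1.1423) / (9) = 0.9569
  x_2 = (10 - (4)·0.9569 - (-2)·1.1423) / (9) = 0.9397
  x_3 = (-12 - (-3)·0.9569 - (4)·0.9397) / (-11) = 1.1716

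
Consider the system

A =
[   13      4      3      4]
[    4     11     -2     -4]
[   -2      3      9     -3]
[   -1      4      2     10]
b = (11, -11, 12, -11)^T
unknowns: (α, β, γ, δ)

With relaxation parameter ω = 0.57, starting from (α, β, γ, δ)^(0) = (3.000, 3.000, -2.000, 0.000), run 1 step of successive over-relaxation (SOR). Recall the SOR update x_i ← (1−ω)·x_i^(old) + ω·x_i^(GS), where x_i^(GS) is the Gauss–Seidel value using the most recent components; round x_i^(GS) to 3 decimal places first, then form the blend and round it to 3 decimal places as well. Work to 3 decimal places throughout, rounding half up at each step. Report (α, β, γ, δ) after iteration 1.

Iteration 1:
  α: GS value = (11 - (4)·3.000 - (3)·-2.000 - (4)·0.000) / (13) = 0.385;  α ← (1−ω)·3.000 + ω·0.385 = 1.509
  β: GS value = (-11 - (4)·1.509 - (-2)·-2.000 - (-4)·0.000) / (11) = -1.912;  β ← (1−ω)·3.000 + ω·-1.912 = 0.200
  γ: GS value = (12 - (-2)·1.509 - (3)·0.200 - (-3)·0.000) / (9) = 1.602;  γ ← (1−ω)·-2.000 + ω·1.602 = 0.053
  δ: GS value = (-11 - (-1)·1.509 - (4)·0.200 - (2)·0.053) / (10) = -1.040;  δ ← (1−ω)·0.000 + ω·-1.040 = -0.593

(1.509, 0.200, 0.053, -0.593)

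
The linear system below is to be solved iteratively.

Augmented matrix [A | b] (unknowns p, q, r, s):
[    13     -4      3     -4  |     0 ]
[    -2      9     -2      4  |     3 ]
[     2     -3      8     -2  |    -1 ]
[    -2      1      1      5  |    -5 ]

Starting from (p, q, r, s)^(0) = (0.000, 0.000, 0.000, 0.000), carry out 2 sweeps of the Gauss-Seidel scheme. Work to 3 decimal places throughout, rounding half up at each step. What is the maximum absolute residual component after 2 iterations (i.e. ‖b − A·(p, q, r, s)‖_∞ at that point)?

Iteration 1:
  p = (0 - (-4)·0.000 - (3)·0.000 - (-4)·0.000) / (13) = 0.000
  q = (3 - (-2)·0.000 - (-2)·0.000 - (4)·0.000) / (9) = 0.333
  r = (-1 - (2)·0.000 - (-3)·0.333 - (-2)·0.000) / (8) = 0.000
  s = (-5 - (-2)·0.000 - (1)·0.333 - (1)·0.000) / (5) = -1.067
Iteration 2:
  p = (0 - (-4)·0.333 - (3)·0.000 - (-4)·-1.067) / (13) = -0.226
  q = (3 - (-2)·-0.226 - (-2)·0.000 - (4)·-1.067) / (9) = 0.757
  r = (-1 - (2)·-0.226 - (-3)·0.757 - (-2)·-1.067) / (8) = -0.051
  s = (-5 - (-2)·-0.226 - (1)·0.757 - (1)·-0.051) / (5) = -1.232
Residual b − A·x = (1.191, 0.561, -0.333, 0.002); ∞-norm = 1.191

1.191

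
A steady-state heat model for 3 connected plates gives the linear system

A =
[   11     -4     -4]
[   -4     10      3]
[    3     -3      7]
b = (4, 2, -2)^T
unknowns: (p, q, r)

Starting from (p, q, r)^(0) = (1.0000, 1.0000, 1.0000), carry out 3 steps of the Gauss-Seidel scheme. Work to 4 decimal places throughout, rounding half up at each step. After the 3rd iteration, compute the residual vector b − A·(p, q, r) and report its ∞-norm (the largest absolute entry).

0.6005

Iteration 1:
  p = (4 - (-4)·1.0000 - (-4)·1.0000) / (11) = 1.0909
  q = (2 - (-4)·1.0909 - (3)·1.0000) / (10) = 0.3364
  r = (-2 - (3)·1.0909 - (-3)·0.3364) / (7) = -0.6091
Iteration 2:
  p = (4 - (-4)·0.3364 - (-4)·-0.6091) / (11) = 0.2645
  q = (2 - (-4)·0.2645 - (3)·-0.6091) / (10) = 0.4885
  r = (-2 - (3)·0.2645 - (-3)·0.4885) / (7) = -0.1897
Iteration 3:
  p = (4 - (-4)·0.4885 - (-4)·-0.1897) / (11) = 0.4723
  q = (2 - (-4)·0.4723 - (3)·-0.1897) / (10) = 0.4458
  r = (-2 - (3)·0.4723 - (-3)·0.4458) / (7) = -0.2971
Residual b − A·x = (-0.6005, 0.3225, 0.0002); ∞-norm = 0.6005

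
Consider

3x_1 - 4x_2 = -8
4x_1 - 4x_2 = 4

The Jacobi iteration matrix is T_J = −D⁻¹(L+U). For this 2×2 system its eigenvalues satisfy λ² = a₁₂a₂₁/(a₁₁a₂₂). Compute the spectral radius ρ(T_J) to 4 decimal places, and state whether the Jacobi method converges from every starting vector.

a₁₂a₂₁/(a₁₁a₂₂) = (-4)·(4) / ((3)·(-4)) = 1.333333
ρ = √|1.333333| = √1.333333 = 1.1547
ρ > 1, so Jacobi diverges

1.1547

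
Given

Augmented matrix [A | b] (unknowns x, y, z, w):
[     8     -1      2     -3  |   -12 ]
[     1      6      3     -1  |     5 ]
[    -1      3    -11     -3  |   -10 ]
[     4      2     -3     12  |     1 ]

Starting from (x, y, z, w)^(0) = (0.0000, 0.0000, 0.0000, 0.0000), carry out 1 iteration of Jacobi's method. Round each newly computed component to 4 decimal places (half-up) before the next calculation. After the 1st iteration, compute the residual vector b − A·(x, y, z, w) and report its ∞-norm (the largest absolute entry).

7.0611

Iteration 1:
  x = (-12 - (-1)·0.0000 - (2)·0.0000 - (-3)·0.0000) / (8) = -1.5000
  y = (5 - (1)·0.0000 - (3)·0.0000 - (-1)·0.0000) / (6) = 0.8333
  z = (-10 - (-1)·0.0000 - (3)·0.0000 - (-3)·0.0000) / (-11) = 0.9091
  w = (1 - (4)·0.0000 - (2)·0.0000 - (-3)·0.0000) / (12) = 0.0833
Residual b − A·x = (-0.7350, -1.1438, -3.7499, 7.0611); ∞-norm = 7.0611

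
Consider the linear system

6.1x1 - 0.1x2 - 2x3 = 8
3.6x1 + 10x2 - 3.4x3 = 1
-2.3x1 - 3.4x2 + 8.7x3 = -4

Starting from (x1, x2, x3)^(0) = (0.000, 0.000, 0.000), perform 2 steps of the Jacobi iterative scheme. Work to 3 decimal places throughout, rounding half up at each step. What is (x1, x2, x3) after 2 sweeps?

Iteration 1:
  x1 = (8 - (-0.1)·0.000 - (-2)·0.000) / (6.1) = 1.311
  x2 = (1 - (3.6)·0.000 - (-3.4)·0.000) / (10) = 0.100
  x3 = (-4 - (-2.3)·0.000 - (-3.4)·0.000) / (8.7) = -0.460
Iteration 2:
  x1 = (8 - (-0.1)·0.100 - (-2)·-0.460) / (6.1) = 1.162
  x2 = (1 - (3.6)·1.311 - (-3.4)·-0.460) / (10) = -0.528
  x3 = (-4 - (-2.3)·1.311 - (-3.4)·0.100) / (8.7) = -0.074

(1.162, -0.528, -0.074)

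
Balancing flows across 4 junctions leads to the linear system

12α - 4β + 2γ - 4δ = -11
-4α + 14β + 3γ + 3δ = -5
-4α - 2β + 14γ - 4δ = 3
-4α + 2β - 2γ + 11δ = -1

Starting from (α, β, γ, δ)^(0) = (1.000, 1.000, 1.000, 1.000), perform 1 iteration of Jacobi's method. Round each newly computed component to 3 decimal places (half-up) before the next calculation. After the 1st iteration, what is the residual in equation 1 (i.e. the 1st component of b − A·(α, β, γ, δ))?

-8.762

Iteration 1:
  α = (-11 - (-4)·1.000 - (2)·1.000 - (-4)·1.000) / (12) = -0.417
  β = (-5 - (-4)·1.000 - (3)·1.000 - (3)·1.000) / (14) = -0.500
  γ = (3 - (-4)·1.000 - (-2)·1.000 - (-4)·1.000) / (14) = 0.929
  δ = (-1 - (-4)·1.000 - (2)·1.000 - (-2)·1.000) / (11) = 0.273
Residual b − A·x = (-8.762, -3.274, -11.582, -2.813)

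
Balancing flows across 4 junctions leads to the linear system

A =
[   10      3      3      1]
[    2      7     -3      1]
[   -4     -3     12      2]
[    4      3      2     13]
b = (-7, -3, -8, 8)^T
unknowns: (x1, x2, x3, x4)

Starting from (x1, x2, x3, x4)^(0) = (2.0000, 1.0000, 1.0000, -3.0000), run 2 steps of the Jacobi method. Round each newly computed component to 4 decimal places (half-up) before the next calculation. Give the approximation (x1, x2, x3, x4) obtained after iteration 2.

(-0.8437, 0.2335, -0.9716, 0.8407)

Iteration 1:
  x1 = (-7 - (3)·1.0000 - (3)·1.0000 - (1)·-3.0000) / (10) = -1.0000
  x2 = (-3 - (2)·2.0000 - (-3)·1.0000 - (1)·-3.0000) / (7) = -0.1429
  x3 = (-8 - (-4)·2.0000 - (-3)·1.0000 - (2)·-3.0000) / (12) = 0.7500
  x4 = (8 - (4)·2.0000 - (3)·1.0000 - (2)·1.0000) / (13) = -0.3846
Iteration 2:
  x1 = (-7 - (3)·-0.1429 - (3)·0.7500 - (1)·-0.3846) / (10) = -0.8437
  x2 = (-3 - (2)·-1.0000 - (-3)·0.7500 - (1)·-0.3846) / (7) = 0.2335
  x3 = (-8 - (-4)·-1.0000 - (-3)·-0.1429 - (2)·-0.3846) / (12) = -0.9716
  x4 = (8 - (4)·-1.0000 - (3)·-0.1429 - (2)·0.7500) / (13) = 0.8407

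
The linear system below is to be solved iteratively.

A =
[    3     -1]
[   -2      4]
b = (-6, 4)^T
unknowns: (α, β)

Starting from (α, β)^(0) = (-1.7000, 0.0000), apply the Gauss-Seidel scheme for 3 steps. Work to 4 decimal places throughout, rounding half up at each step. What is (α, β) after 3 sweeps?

Iteration 1:
  α = (-6 - (-1)·0.0000) / (3) = -2.0000
  β = (4 - (-2)·-2.0000) / (4) = 0.0000
Iteration 2:
  α = (-6 - (-1)·0.0000) / (3) = -2.0000
  β = (4 - (-2)·-2.0000) / (4) = 0.0000
Iteration 3:
  α = (-6 - (-1)·0.0000) / (3) = -2.0000
  β = (4 - (-2)·-2.0000) / (4) = 0.0000

(-2.0000, 0.0000)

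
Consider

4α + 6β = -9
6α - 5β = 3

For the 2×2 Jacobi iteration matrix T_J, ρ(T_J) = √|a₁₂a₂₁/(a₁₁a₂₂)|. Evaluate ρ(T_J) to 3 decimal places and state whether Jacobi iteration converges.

a₁₂a₂₁/(a₁₁a₂₂) = (6)·(6) / ((4)·(-5)) = -1.800000
ρ = √|-1.800000| = √1.800000 = 1.342
ρ > 1, so Jacobi diverges

1.342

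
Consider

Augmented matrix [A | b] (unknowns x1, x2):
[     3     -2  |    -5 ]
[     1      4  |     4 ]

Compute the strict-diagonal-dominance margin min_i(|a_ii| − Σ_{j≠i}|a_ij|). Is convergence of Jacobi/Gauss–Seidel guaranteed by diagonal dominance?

row 1: |3| − (2) = 1
row 2: |4| − (1) = 3
minimum over rows = 1 → strictly diagonally dominant (convergence guaranteed)

1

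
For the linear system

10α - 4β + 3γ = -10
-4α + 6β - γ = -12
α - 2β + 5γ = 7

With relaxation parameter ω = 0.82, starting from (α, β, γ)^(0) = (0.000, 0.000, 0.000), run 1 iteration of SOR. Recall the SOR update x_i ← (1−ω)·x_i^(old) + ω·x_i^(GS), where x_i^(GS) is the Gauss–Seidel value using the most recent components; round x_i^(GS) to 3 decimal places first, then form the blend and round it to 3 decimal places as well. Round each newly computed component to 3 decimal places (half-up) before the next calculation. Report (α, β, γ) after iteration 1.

Iteration 1:
  α: GS value = (-10 - (-4)·0.000 - (3)·0.000) / (10) = -1.000;  α ← (1−ω)·0.000 + ω·-1.000 = -0.820
  β: GS value = (-12 - (-4)·-0.820 - (-1)·0.000) / (6) = -2.547;  β ← (1−ω)·0.000 + ω·-2.547 = -2.089
  γ: GS value = (7 - (1)·-0.820 - (-2)·-2.089) / (5) = 0.728;  γ ← (1−ω)·0.000 + ω·0.728 = 0.597

(-0.820, -2.089, 0.597)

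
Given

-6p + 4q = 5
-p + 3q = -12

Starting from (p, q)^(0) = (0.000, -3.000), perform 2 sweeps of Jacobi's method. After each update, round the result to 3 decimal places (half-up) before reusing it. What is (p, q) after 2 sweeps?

(-3.500, -4.944)

Iteration 1:
  p = (5 - (4)·-3.000) / (-6) = -2.833
  q = (-12 - (-1)·0.000) / (3) = -4.000
Iteration 2:
  p = (5 - (4)·-4.000) / (-6) = -3.500
  q = (-12 - (-1)·-2.833) / (3) = -4.944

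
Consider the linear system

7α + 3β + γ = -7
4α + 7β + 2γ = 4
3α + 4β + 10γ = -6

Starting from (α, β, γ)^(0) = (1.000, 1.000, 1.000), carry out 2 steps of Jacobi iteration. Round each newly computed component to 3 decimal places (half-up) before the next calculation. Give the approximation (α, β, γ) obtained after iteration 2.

Iteration 1:
  α = (-7 - (3)·1.000 - (1)·1.000) / (7) = -1.571
  β = (4 - (4)·1.000 - (2)·1.000) / (7) = -0.286
  γ = (-6 - (3)·1.000 - (4)·1.000) / (10) = -1.300
Iteration 2:
  α = (-7 - (3)·-0.286 - (1)·-1.300) / (7) = -0.692
  β = (4 - (4)·-1.571 - (2)·-1.300) / (7) = 1.841
  γ = (-6 - (3)·-1.571 - (4)·-0.286) / (10) = -0.014

(-0.692, 1.841, -0.014)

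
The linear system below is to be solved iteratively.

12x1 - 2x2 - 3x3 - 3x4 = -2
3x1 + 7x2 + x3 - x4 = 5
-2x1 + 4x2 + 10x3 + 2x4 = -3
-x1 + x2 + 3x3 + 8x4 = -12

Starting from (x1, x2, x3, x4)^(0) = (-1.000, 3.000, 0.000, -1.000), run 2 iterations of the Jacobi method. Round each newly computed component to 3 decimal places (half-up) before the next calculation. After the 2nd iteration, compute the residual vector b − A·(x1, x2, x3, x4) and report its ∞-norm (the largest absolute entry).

Iteration 1:
  x1 = (-2 - (-2)·3.000 - (-3)·0.000 - (-3)·-1.000) / (12) = 0.083
  x2 = (5 - (3)·-1.000 - (1)·0.000 - (-1)·-1.000) / (7) = 1.000
  x3 = (-3 - (-2)·-1.000 - (4)·3.000 - (2)·-1.000) / (10) = -1.500
  x4 = (-12 - (-1)·-1.000 - (1)·3.000 - (3)·0.000) / (8) = -2.000
Iteration 2:
  x1 = (-2 - (-2)·1.000 - (-3)·-1.500 - (-3)·-2.000) / (12) = -0.875
  x2 = (5 - (3)·0.083 - (1)·-1.500 - (-1)·-2.000) / (7) = 0.607
  x3 = (-3 - (-2)·0.083 - (4)·1.000 - (2)·-2.000) / (10) = -0.283
  x4 = (-12 - (-1)·0.083 - (1)·1.000 - (3)·-1.500) / (8) = -1.052
Residual b − A·x = (5.709, 2.607, -2.244, -4.217); ∞-norm = 5.709

5.709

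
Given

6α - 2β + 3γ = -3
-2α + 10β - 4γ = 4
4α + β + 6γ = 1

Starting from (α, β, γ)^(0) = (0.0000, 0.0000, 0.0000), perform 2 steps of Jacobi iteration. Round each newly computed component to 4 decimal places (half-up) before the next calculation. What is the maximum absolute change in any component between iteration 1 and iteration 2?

Iteration 1:
  α = (-3 - (-2)·0.0000 - (3)·0.0000) / (6) = -0.5000
  β = (4 - (-2)·0.0000 - (-4)·0.0000) / (10) = 0.4000
  γ = (1 - (4)·0.0000 - (1)·0.0000) / (6) = 0.1667
Iteration 2:
  α = (-3 - (-2)·0.4000 - (3)·0.1667) / (6) = -0.4500
  β = (4 - (-2)·-0.5000 - (-4)·0.1667) / (10) = 0.3667
  γ = (1 - (4)·-0.5000 - (1)·0.4000) / (6) = 0.4333
Change: (0.0500, -0.0333, 0.2666) → max |·| = 0.2666

0.2666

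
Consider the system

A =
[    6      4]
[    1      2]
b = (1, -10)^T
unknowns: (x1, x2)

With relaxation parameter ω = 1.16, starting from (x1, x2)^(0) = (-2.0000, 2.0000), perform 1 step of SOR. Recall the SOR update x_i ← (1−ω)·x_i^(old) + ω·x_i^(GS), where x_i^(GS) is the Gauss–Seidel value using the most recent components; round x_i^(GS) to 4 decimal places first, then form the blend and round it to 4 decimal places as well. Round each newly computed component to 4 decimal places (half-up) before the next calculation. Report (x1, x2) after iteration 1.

Iteration 1:
  x1: GS value = (1 - (4)·2.0000) / (6) = -1.1667;  x1 ← (1−ω)·-2.0000 + ω·-1.1667 = -1.0334
  x2: GS value = (-10 - (1)·-1.0334) / (2) = -4.4833;  x2 ← (1−ω)·2.0000 + ω·-4.4833 = -5.5206

(-1.0334, -5.5206)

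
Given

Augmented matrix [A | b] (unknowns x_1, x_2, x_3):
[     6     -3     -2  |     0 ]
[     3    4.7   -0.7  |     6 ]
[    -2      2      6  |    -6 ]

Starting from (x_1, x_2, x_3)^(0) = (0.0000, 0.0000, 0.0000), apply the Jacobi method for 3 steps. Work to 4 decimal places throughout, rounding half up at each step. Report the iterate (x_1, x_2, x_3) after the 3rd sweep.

Iteration 1:
  x_1 = (0 - (-3)·0.0000 - (-2)·0.0000) / (6) = 0.0000
  x_2 = (6 - (3)·0.0000 - (-0.7)·0.0000) / (4.7) = 1.2766
  x_3 = (-6 - (-2)·0.0000 - (2)·0.0000) / (6) = -1.0000
Iteration 2:
  x_1 = (0 - (-3)·1.2766 - (-2)·-1.0000) / (6) = 0.3050
  x_2 = (6 - (3)·0.0000 - (-0.7)·-1.0000) / (4.7) = 1.1277
  x_3 = (-6 - (-2)·0.0000 - (2)·1.2766) / (6) = -1.4255
Iteration 3:
  x_1 = (0 - (-3)·1.1277 - (-2)·-1.4255) / (6) = 0.0887
  x_2 = (6 - (3)·0.3050 - (-0.7)·-1.4255) / (4.7) = 0.8696
  x_3 = (-6 - (-2)·0.3050 - (2)·1.1277) / (6) = -1.2742

(0.0887, 0.8696, -1.2742)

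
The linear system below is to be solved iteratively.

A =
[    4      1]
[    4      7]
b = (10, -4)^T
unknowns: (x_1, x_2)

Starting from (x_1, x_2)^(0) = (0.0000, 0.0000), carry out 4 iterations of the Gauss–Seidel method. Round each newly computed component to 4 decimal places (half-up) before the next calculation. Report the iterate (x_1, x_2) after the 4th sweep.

Iteration 1:
  x_1 = (10 - (1)·0.0000) / (4) = 2.5000
  x_2 = (-4 - (4)·2.5000) / (7) = -2.0000
Iteration 2:
  x_1 = (10 - (1)·-2.0000) / (4) = 3.0000
  x_2 = (-4 - (4)·3.0000) / (7) = -2.2857
Iteration 3:
  x_1 = (10 - (1)·-2.2857) / (4) = 3.0714
  x_2 = (-4 - (4)·3.0714) / (7) = -2.3265
Iteration 4:
  x_1 = (10 - (1)·-2.3265) / (4) = 3.0816
  x_2 = (-4 - (4)·3.0816) / (7) = -2.3323

(3.0816, -2.3323)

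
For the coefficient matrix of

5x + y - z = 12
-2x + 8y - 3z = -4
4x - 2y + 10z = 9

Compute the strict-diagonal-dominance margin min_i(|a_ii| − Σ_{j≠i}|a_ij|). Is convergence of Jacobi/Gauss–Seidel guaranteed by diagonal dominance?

row 1: |5| − (1+1) = 3
row 2: |8| − (2+3) = 3
row 3: |10| − (4+2) = 4
minimum over rows = 3 → strictly diagonally dominant (convergence guaranteed)

3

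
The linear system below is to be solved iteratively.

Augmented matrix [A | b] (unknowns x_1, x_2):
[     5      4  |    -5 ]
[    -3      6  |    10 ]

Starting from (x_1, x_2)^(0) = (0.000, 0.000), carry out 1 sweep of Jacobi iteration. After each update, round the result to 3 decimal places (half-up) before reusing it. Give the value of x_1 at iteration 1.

-1.000

Iteration 1:
  x_1 = (-5 - (4)·0.000) / (5) = -1.000
  x_2 = (10 - (-3)·0.000) / (6) = 1.667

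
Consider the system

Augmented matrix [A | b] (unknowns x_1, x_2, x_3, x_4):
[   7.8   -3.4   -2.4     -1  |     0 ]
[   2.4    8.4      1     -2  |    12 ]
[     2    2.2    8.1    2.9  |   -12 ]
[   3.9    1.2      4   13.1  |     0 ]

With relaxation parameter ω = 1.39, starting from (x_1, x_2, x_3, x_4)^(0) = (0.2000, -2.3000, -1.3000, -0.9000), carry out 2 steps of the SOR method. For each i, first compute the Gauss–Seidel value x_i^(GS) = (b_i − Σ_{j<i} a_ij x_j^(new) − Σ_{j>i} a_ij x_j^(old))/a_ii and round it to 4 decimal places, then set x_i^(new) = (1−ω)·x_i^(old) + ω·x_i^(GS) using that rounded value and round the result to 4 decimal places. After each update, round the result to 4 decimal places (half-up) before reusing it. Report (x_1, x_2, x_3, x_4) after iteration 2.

(2.6048, 0.3134, -3.1535, -0.3750)

Iteration 1:
  x_1: GS value = (0 - (-3.4)·-2.3000 - (-2.4)·-1.3000 - (-1)·-0.9000) / (7.8) = -1.5179;  x_1 ← (1−ω)·0.2000 + ω·-1.5179 = -2.1879
  x_2: GS value = (12 - (2.4)·-2.1879 - (1)·-1.3000 - (-2)·-0.9000) / (8.4) = 1.9942;  x_2 ← (1−ω)·-2.3000 + ω·1.9942 = 3.6689
  x_3: GS value = (-12 - (2)·-2.1879 - (2.2)·3.6689 - (2.9)·-0.9000) / (8.1) = -1.6155;  x_3 ← (1−ω)·-1.3000 + ω·-1.6155 = -1.7385
  x_4: GS value = (0 - (3.9)·-2.1879 - (1.2)·3.6689 - (4)·-1.7385) / (13.1) = 0.8461;  x_4 ← (1−ω)·-0.9000 + ω·0.8461 = 1.5271
Iteration 2:
  x_1: GS value = (0 - (-3.4)·3.6689 - (-2.4)·-1.7385 - (-1)·1.5271) / (7.8) = 1.2601;  x_1 ← (1−ω)·-2.1879 + ω·1.2601 = 2.6048
  x_2: GS value = (12 - (2.4)·2.6048 - (1)·-1.7385 - (-2)·1.5271) / (8.4) = 1.2549;  x_2 ← (1−ω)·3.6689 + ω·1.2549 = 0.3134
  x_3: GS value = (-12 - (2)·2.6048 - (2.2)·0.3134 - (2.9)·1.5271) / (8.1) = -2.7565;  x_3 ← (1−ω)·-1.7385 + ω·-2.7565 = -3.1535
  x_4: GS value = (0 - (3.9)·2.6048 - (1.2)·0.3134 - (4)·-3.1535) / (13.1) = 0.1587;  x_4 ← (1−ω)·1.5271 + ω·0.1587 = -0.3750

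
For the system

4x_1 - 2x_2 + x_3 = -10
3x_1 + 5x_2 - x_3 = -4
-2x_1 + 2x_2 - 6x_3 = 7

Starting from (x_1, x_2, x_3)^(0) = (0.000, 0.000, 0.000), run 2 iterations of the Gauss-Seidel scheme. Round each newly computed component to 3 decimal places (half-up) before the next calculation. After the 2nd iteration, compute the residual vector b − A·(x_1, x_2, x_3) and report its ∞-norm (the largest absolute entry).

0.283

Iteration 1:
  x_1 = (-10 - (-2)·0.000 - (1)·0.000) / (4) = -2.500
  x_2 = (-4 - (3)·-2.500 - (-1)·0.000) / (5) = 0.700
  x_3 = (7 - (-2)·-2.500 - (2)·0.700) / (-6) = -0.100
Iteration 2:
  x_1 = (-10 - (-2)·0.700 - (1)·-0.100) / (4) = -2.125
  x_2 = (-4 - (3)·-2.125 - (-1)·-0.100) / (5) = 0.455
  x_3 = (7 - (-2)·-2.125 - (2)·0.455) / (-6) = -0.307
Residual b − A·x = (-0.283, -0.207, -0.002); ∞-norm = 0.283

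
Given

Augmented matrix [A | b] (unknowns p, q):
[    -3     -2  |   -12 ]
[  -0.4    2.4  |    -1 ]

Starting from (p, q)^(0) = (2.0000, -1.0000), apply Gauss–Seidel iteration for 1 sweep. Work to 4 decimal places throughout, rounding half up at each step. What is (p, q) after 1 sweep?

(4.6667, 0.3611)

Iteration 1:
  p = (-12 - (-2)·-1.0000) / (-3) = 4.6667
  q = (-1 - (-0.4)·4.6667) / (2.4) = 0.3611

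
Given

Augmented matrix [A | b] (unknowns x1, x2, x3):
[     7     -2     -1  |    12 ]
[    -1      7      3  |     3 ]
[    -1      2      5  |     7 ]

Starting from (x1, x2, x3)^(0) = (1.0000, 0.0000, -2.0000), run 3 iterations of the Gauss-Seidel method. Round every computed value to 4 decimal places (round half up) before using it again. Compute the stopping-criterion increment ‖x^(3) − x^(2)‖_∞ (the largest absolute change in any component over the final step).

Iteration 1:
  x1 = (12 - (-2)·0.0000 - (-1)·-2.0000) / (7) = 1.4286
  x2 = (3 - (-1)·1.4286 - (3)·-2.0000) / (7) = 1.4898
  x3 = (7 - (-1)·1.4286 - (2)·1.4898) / (5) = 1.0898
Iteration 2:
  x1 = (12 - (-2)·1.4898 - (-1)·1.0898) / (7) = 2.2956
  x2 = (3 - (-1)·2.2956 - (3)·1.0898) / (7) = 0.2895
  x3 = (7 - (-1)·2.2956 - (2)·0.2895) / (5) = 1.7433
Iteration 3:
  x1 = (12 - (-2)·0.2895 - (-1)·1.7433) / (7) = 2.0460
  x2 = (3 - (-1)·2.0460 - (3)·1.7433) / (7) = -0.0263
  x3 = (7 - (-1)·2.0460 - (2)·-0.0263) / (5) = 1.8197
Change: (-0.2496, -0.3158, 0.0764) → max |·| = 0.3158

0.3158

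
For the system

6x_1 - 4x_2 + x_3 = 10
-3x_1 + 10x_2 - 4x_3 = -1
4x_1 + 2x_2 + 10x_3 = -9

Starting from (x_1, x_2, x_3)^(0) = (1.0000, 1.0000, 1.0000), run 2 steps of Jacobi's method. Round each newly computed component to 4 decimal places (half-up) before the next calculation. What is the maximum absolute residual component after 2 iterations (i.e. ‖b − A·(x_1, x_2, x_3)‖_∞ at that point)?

Iteration 1:
  x_1 = (10 - (-4)·1.0000 - (1)·1.0000) / (6) = 2.1667
  x_2 = (-1 - (-3)·1.0000 - (-4)·1.0000) / (10) = 0.6000
  x_3 = (-9 - (4)·1.0000 - (2)·1.0000) / (10) = -1.5000
Iteration 2:
  x_1 = (10 - (-4)·0.6000 - (1)·-1.5000) / (6) = 2.3167
  x_2 = (-1 - (-3)·2.1667 - (-4)·-1.5000) / (10) = -0.0500
  x_3 = (-9 - (4)·2.1667 - (2)·0.6000) / (10) = -1.8867
Residual b − A·x = (-2.2135, -1.0967, 0.7002); ∞-norm = 2.2135

2.2135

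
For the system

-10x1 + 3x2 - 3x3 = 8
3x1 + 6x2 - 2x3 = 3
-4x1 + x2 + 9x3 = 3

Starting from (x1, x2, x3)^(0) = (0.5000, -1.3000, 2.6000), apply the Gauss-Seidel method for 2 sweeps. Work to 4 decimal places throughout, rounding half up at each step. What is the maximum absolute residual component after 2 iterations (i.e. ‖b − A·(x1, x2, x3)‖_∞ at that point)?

Iteration 1:
  x1 = (8 - (3)·-1.3000 - (-3)·2.6000) / (-10) = -1.9700
  x2 = (3 - (3)·-1.9700 - (-2)·2.6000) / (6) = 2.3517
  x3 = (3 - (-4)·-1.9700 - (1)·2.3517) / (9) = -0.8035
Iteration 2:
  x1 = (8 - (3)·2.3517 - (-3)·-0.8035) / (-10) = 0.1466
  x2 = (3 - (3)·0.1466 - (-2)·-0.8035) / (6) = 0.1589
  x3 = (3 - (-4)·0.1466 - (1)·0.1589) / (9) = 0.3808
Residual b − A·x = (10.1317, 2.3684, 0.0003); ∞-norm = 10.1317

10.1317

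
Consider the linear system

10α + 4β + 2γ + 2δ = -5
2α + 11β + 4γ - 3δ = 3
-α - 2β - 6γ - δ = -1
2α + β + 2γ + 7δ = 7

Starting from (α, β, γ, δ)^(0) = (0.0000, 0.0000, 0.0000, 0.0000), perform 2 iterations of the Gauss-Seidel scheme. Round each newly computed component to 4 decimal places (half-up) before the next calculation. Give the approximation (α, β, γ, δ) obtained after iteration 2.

Iteration 1:
  α = (-5 - (4)·0.0000 - (2)·0.0000 - (2)·0.0000) / (10) = -0.5000
  β = (3 - (2)·-0.5000 - (4)·0.0000 - (-3)·0.0000) / (11) = 0.3636
  γ = (-1 - (-1)·-0.5000 - (-2)·0.3636 - (-1)·0.0000) / (-6) = 0.1288
  δ = (7 - (2)·-0.5000 - (1)·0.3636 - (2)·0.1288) / (7) = 1.0541
Iteration 2:
  α = (-5 - (4)·0.3636 - (2)·0.1288 - (2)·1.0541) / (10) = -0.8820
  β = (3 - (2)·-0.8820 - (4)·0.1288 - (-3)·1.0541) / (11) = 0.6737
  γ = (-1 - (-1)·-0.8820 - (-2)·0.6737 - (-1)·1.0541) / (-6) = -0.0866
  δ = (7 - (2)·-0.8820 - (1)·0.6737 - (2)·-0.0866) / (7) = 1.1805

(-0.8820, 0.6737, -0.0866, 1.1805)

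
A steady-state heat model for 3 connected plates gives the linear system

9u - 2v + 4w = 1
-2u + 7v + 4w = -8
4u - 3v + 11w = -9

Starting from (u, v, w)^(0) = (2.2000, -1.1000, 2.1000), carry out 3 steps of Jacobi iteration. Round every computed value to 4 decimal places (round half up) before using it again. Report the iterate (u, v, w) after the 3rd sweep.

Iteration 1:
  u = (1 - (-2)·-1.1000 - (4)·2.1000) / (9) = -1.0667
  v = (-8 - (-2)·2.2000 - (4)·2.1000) / (7) = -1.7143
  w = (-9 - (4)·2.2000 - (-3)·-1.1000) / (11) = -1.9182
Iteration 2:
  u = (1 - (-2)·-1.7143 - (4)·-1.9182) / (9) = 0.5827
  v = (-8 - (-2)·-1.0667 - (4)·-1.9182) / (7) = -0.3515
  w = (-9 - (4)·-1.0667 - (-3)·-1.7143) / (11) = -0.8978
Iteration 3:
  u = (1 - (-2)·-0.3515 - (4)·-0.8978) / (9) = 0.4320
  v = (-8 - (-2)·0.5827 - (4)·-0.8978) / (7) = -0.4633
  w = (-9 - (4)·0.5827 - (-3)·-0.3515) / (11) = -1.1259

(0.4320, -0.4633, -1.1259)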